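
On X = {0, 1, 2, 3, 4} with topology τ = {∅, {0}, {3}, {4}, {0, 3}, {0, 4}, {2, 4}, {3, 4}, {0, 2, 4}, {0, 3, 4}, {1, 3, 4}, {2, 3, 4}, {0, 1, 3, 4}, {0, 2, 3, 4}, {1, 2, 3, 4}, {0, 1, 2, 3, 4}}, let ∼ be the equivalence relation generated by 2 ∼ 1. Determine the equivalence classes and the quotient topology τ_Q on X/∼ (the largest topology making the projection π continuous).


X/∼ = {[0], [1=2], [3], [4]}; |τ_Q| = 10.

Equivalence classes: [0], [1=2], [3], [4].
Quotient map π: X → X/∼ sends 0 ↦ [0], 1 ↦ [1=2], 2 ↦ [1=2], 3 ↦ [3], 4 ↦ [4].
For each subset V ⊆ X/∼, compute π^{-1}(V) ⊆ X and check whether π^{-1}(V) ∈ τ. V is open in τ_Q iff π^{-1}(V) ∈ τ.
  V = {}: π^{-1}(V) = ∅ ∈ τ ✓.
  V = {[0]}: π^{-1}(V) = {0} ∈ τ ✓.
  V = {[1=2]}: π^{-1}(V) = {1, 2} ∉ τ ✗.
  V = {[0], [1=2]}: π^{-1}(V) = {0, 1, 2} ∉ τ ✗.
  V = {[3]}: π^{-1}(V) = {3} ∈ τ ✓.
  V = {[0], [3]}: π^{-1}(V) = {0, 3} ∈ τ ✓.
  V = {[1=2], [3]}: π^{-1}(V) = {1, 2, 3} ∉ τ ✗.
  V = {[0], [1=2], [3]}: π^{-1}(V) = {0, 1, 2, 3} ∉ τ ✗.
  V = {[4]}: π^{-1}(V) = {4} ∈ τ ✓.
  V = {[0], [4]}: π^{-1}(V) = {0, 4} ∈ τ ✓.
  V = {[1=2], [4]}: π^{-1}(V) = {1, 2, 4} ∉ τ ✗.
  V = {[0], [1=2], [4]}: π^{-1}(V) = {0, 1, 2, 4} ∉ τ ✗.
  V = {[3], [4]}: π^{-1}(V) = {3, 4} ∈ τ ✓.
  V = {[0], [3], [4]}: π^{-1}(V) = {0, 3, 4} ∈ τ ✓.
  V = {[1=2], [3], [4]}: π^{-1}(V) = {1, 2, 3, 4} ∈ τ ✓.
  V = {[0], [1=2], [3], [4]}: π^{-1}(V) = {0, 1, 2, 3, 4} ∈ τ ✓.
Open sets in the quotient: τ_Q = {{}, {[0]}, {[3]}, {[0], [3]}, {[4]}, {[0], [4]}, {[3], [4]}, {[0], [3], [4]}, {[1=2], [3], [4]}, {[0], [1=2], [3], [4]}} (10 elements).


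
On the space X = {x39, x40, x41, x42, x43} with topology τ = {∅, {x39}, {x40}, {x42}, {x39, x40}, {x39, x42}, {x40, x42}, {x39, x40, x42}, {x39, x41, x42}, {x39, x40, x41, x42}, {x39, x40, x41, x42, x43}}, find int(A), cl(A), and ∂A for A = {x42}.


int(A) = {x42}, cl(A) = {x41, x42, x43}, ∂A = {x41, x43}.

Closed sets in (X, τ) are complements of opens:
  closed(X, τ) = {∅, {x43}, {x40, x43}, {x41, x43}, {x39, x41, x43}, {x40, x41, x43}, {x41, x42, x43}, {x39, x40, x41, x43}, {x39, x41, x42, x43}, {x40, x41, x42, x43}, {x39, x40, x41, x42, x43}}.
int(A) = ⋃ {U ∈ τ : U ⊆ A}. Opens contained in A: ∅, {x42}.
Taking the union of these: int(A) = {x42}.
cl(A) = ⋂ {C closed : A ⊆ C}. Closed sets containing A: {x41, x42, x43}, {x39, x41, x42, x43}, {x40, x41, x42, x43}, {x39, x40, x41, x42, x43}.
Intersecting these: cl(A) = {x41, x42, x43}.
∂A = cl(A) ∖ int(A) = {x41, x42, x43} ∖ {x42} = {x41, x43}.


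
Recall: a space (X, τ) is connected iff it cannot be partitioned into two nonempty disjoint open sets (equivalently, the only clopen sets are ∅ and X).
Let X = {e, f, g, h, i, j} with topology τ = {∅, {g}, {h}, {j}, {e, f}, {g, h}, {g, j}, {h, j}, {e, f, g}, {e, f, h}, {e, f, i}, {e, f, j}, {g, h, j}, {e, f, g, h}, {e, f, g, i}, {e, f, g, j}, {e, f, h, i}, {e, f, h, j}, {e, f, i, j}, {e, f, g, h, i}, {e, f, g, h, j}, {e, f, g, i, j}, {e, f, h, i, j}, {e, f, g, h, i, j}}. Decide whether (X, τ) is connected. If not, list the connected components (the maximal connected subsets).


(X, τ) is disconnected; components = [{g}, {h}, {j}, {e, f, i}].

Find clopen sets (U ∈ τ with X ∖ U ∈ τ):
  U = ∅, X ∖ U = {e, f, g, h, i, j} — both open, so U is clopen.
  U = {g}, X ∖ U = {e, f, h, i, j} — both open, so U is clopen.
  U = {h}, X ∖ U = {e, f, g, i, j} — both open, so U is clopen.
  U = {j}, X ∖ U = {e, f, g, h, i} — both open, so U is clopen.
  U = {g, h}, X ∖ U = {e, f, i, j} — both open, so U is clopen.
  U = {g, j}, X ∖ U = {e, f, h, i} — both open, so U is clopen.
  U = {h, j}, X ∖ U = {e, f, g, i} — both open, so U is clopen.
  U = {e, f, i}, X ∖ U = {g, h, j} — both open, so U is clopen.
  U = {g, h, j}, X ∖ U = {e, f, i} — both open, so U is clopen.
  U = {e, f, g, i}, X ∖ U = {h, j} — both open, so U is clopen.
  U = {e, f, h, i}, X ∖ U = {g, j} — both open, so U is clopen.
  U = {e, f, i, j}, X ∖ U = {g, h} — both open, so U is clopen.
  U = {e, f, g, h, i}, X ∖ U = {j} — both open, so U is clopen.
  U = {e, f, g, i, j}, X ∖ U = {h} — both open, so U is clopen.
  U = {e, f, h, i, j}, X ∖ U = {g} — both open, so U is clopen.
  U = {e, f, g, h, i, j}, X ∖ U = ∅ — both open, so U is clopen.
Nontrivial clopen(s) exist: e.g. {e, f, g, i, j}. So (X, τ) is disconnected.
Compute connected components by grouping points that agree on all clopens:
  component: {g}
  component: {h}
  component: {j}
  component: {e, f, i}


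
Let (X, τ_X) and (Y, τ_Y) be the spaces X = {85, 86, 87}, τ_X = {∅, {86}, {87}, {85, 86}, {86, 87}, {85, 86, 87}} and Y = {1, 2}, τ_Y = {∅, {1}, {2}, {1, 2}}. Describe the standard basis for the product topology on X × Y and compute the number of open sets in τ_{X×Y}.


Basis B = {∅ × ∅, {86} × {1}, {86} × {2}, {87} × {1}, {87} × {2}, {85, 86} × {1}, {85, 86} × {2}, {86} × {1, 2}, {86, 87} × {1}, {86, 87} × {2}, {87} × {1, 2}, {85, 86, 87} × {1}, {85, 86, 87} × {2}, {85, 86} × {1, 2}, {86, 87} × {1, 2}, {85, 86, 87} × {1, 2}}; |τ_{X×Y}| = 36.

Enumerate products U × V with U ∈ τ_X, V ∈ τ_Y (deduplicated):
  ∅ × ∅ = {} (∅)
  {86} × {1} = {(86,1)}
  {86} × {2} = {(86,2)}
  {87} × {1} = {(87,1)}
  {87} × {2} = {(87,2)}
  {85, 86} × {1} = {(85,1), (86,1)}
  {85, 86} × {2} = {(85,2), (86,2)}
  {86} × {1, 2} = {(86,1), (86,2)}
  {86, 87} × {1} = {(86,1), (87,1)}
  {86, 87} × {2} = {(86,2), (87,2)}
  {87} × {1, 2} = {(87,1), (87,2)}
  {85, 86, 87} × {1} = {(85,1), (86,1), (87,1)}
  {85, 86, 87} × {2} = {(85,2), (86,2), (87,2)}
  {85, 86} × {1, 2} = {(85,1), (85,2), (86,1), (86,2)}
  {86, 87} × {1, 2} = {(86,1), (86,2), (87,1), (87,2)}
  {85, 86, 87} × {1, 2} = {(85,1), (85,2), (86,1), (86,2), (87,1), (87,2)}
These 16 distinct sets form the basis B.
Close under arbitrary unions to get τ_{X×Y}; counting gives |τ_{X×Y}| = 36.


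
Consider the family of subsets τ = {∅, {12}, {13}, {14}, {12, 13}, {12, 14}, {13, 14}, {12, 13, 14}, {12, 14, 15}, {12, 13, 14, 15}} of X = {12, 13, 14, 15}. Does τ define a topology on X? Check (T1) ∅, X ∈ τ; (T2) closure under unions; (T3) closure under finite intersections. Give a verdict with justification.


τ IS a topology on X.

Axiom (T1): ∅ ∈ τ? Yes; X ∈ τ? Yes.
Axiom (T2/T3): check pairwise unions and intersections of members of τ.
All pairwise intersections and unions checked — each lies in τ. Therefore τ satisfies (T1), (T2), (T3): it IS a topology on X.


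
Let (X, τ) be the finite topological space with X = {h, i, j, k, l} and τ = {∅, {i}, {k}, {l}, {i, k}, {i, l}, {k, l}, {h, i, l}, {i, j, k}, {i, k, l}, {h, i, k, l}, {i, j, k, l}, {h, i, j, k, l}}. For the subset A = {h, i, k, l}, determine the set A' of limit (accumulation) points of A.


A' = {h, j}

For each x ∈ X, list the open sets U ∈ τ with x ∈ U, then check whether U ∩ (A ∖ {x}) ≠ ∅ for every such U.
  x = h: opens ∋ x are {h, i, l}, {h, i, k, l}, {h, i, j, k, l}; each meets A ∖ {h}, so x IS a limit point.
  x = i: open {i} ∋ x has {i} ∩ (A ∖ {i}) = ∅, so x is NOT a limit point.
  x = j: opens ∋ x are {i, j, k}, {i, j, k, l}, {h, i, j, k, l}; each meets A ∖ {j}, so x IS a limit point.
  x = k: open {k} ∋ x has {k} ∩ (A ∖ {k}) = ∅, so x is NOT a limit point.
  x = l: open {l} ∋ x has {l} ∩ (A ∖ {l}) = ∅, so x is NOT a limit point.
Collecting: A' = {h, j}.


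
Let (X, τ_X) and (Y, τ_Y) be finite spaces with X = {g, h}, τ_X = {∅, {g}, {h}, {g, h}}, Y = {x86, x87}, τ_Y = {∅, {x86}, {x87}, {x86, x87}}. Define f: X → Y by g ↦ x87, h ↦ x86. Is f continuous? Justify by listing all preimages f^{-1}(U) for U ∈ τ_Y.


f IS continuous.

Compute f^{-1}(U) for each U ∈ τ_Y:
  U = ∅: f^{-1}(U) = ∅ ∈ τ_X ✓.
  U = {x86}: f^{-1}(U) = {h} ∈ τ_X ✓.
  U = {x87}: f^{-1}(U) = {g} ∈ τ_X ✓.
  U = {x86, x87}: f^{-1}(U) = {g, h} ∈ τ_X ✓.
Every preimage lies in τ_X, so f IS continuous.


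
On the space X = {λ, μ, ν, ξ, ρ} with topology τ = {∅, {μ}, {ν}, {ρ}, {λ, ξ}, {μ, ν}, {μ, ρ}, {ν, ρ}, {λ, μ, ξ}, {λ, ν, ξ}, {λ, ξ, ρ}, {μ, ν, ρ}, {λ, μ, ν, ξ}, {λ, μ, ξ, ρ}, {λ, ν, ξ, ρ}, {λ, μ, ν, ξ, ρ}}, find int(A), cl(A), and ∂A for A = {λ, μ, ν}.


int(A) = {μ, ν}, cl(A) = {λ, μ, ν, ξ}, ∂A = {λ, ξ}.

Closed sets in (X, τ) are complements of opens:
  closed(X, τ) = {∅, {μ}, {ν}, {ρ}, {λ, ξ}, {μ, ν}, {μ, ρ}, {ν, ρ}, {λ, μ, ξ}, {λ, ν, ξ}, {λ, ξ, ρ}, {μ, ν, ρ}, {λ, μ, ν, ξ}, {λ, μ, ξ, ρ}, {λ, ν, ξ, ρ}, {λ, μ, ν, ξ, ρ}}.
int(A) = ⋃ {U ∈ τ : U ⊆ A}. Opens contained in A: ∅, {μ}, {ν}, {μ, ν}.
Taking the union of these: int(A) = {μ, ν}.
cl(A) = ⋂ {C closed : A ⊆ C}. Closed sets containing A: {λ, μ, ν, ξ}, {λ, μ, ν, ξ, ρ}.
Intersecting these: cl(A) = {λ, μ, ν, ξ}.
∂A = cl(A) ∖ int(A) = {λ, μ, ν, ξ} ∖ {μ, ν} = {λ, ξ}.


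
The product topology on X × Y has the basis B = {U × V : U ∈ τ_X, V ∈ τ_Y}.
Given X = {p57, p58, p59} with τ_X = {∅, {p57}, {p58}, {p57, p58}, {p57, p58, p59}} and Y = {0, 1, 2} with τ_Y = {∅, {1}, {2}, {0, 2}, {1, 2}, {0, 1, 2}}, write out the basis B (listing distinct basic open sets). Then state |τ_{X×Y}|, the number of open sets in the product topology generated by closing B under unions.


Basis B = {∅ × ∅, {p57} × {1}, {p57} × {2}, {p58} × {1}, {p58} × {2}, {p57} × {0, 2}, {p57} × {1, 2}, {p57, p58} × {1}, {p57, p58} × {2}, {p58} × {0, 2}, {p58} × {1, 2}, {p57} × {0, 1, 2}, {p57, p58, p59} × {1}, {p57, p58, p59} × {2}, {p58} × {0, 1, 2}, {p57, p58} × {0, 2}, {p57, p58} × {1, 2}, {p57, p58} × {0, 1, 2}, {p57, p58, p59} × {0, 2}, {p57, p58, p59} × {1, 2}, {p57, p58, p59} × {0, 1, 2}}; |τ_{X×Y}| = 70.

Enumerate products U × V with U ∈ τ_X, V ∈ τ_Y (deduplicated):
  ∅ × ∅ = {} (∅)
  {p57} × {1} = {(p57,1)}
  {p57} × {2} = {(p57,2)}
  {p58} × {1} = {(p58,1)}
  {p58} × {2} = {(p58,2)}
  {p57} × {0, 2} = {(p57,0), (p57,2)}
  {p57} × {1, 2} = {(p57,1), (p57,2)}
  {p57, p58} × {1} = {(p57,1), (p58,1)}
  {p57, p58} × {2} = {(p57,2), (p58,2)}
  {p58} × {0, 2} = {(p58,0), (p58,2)}
  {p58} × {1, 2} = {(p58,1), (p58,2)}
  {p57} × {0, 1, 2} = {(p57,0), (p57,1), (p57,2)}
  {p57, p58, p59} × {1} = {(p57,1), (p58,1), (p59,1)}
  {p57, p58, p59} × {2} = {(p57,2), (p58,2), (p59,2)}
  {p58} × {0, 1, 2} = {(p58,0), (p58,1), (p58,2)}
  {p57, p58} × {0, 2} = {(p57,0), (p57,2), (p58,0), (p58,2)}
  {p57, p58} × {1, 2} = {(p57,1), (p57,2), (p58,1), (p58,2)}
  {p57, p58} × {0, 1, 2} = {(p57,0), (p57,1), (p57,2), (p58,0), (p58,1), (p58,2)}
  {p57, p58, p59} × {0, 2} = {(p57,0), (p57,2), (p58,0), (p58,2), (p59,0), (p59,2)}
  {p57, p58, p59} × {1, 2} = {(p57,1), (p57,2), (p58,1), (p58,2), (p59,1), (p59,2)}
  {p57, p58, p59} × {0, 1, 2} = {(p57,0), (p57,1), (p57,2), (p58,0), (p58,1), (p58,2), (p59,0), (p59,1), (p59,2)}
These 21 distinct sets form the basis B.
Close under arbitrary unions to get τ_{X×Y}; counting gives |τ_{X×Y}| = 70.


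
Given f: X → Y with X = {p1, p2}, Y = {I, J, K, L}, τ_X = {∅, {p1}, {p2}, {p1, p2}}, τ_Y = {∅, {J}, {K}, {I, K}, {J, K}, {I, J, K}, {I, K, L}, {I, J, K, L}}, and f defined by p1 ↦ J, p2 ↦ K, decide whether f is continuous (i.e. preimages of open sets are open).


f IS continuous.

Compute f^{-1}(U) for each U ∈ τ_Y:
  U = ∅: f^{-1}(U) = ∅ ∈ τ_X ✓.
  U = {J}: f^{-1}(U) = {p1} ∈ τ_X ✓.
  U = {K}: f^{-1}(U) = {p2} ∈ τ_X ✓.
  U = {I, K}: f^{-1}(U) = {p2} ∈ τ_X ✓.
  U = {J, K}: f^{-1}(U) = {p1, p2} ∈ τ_X ✓.
  U = {I, J, K}: f^{-1}(U) = {p1, p2} ∈ τ_X ✓.
  U = {I, K, L}: f^{-1}(U) = {p2} ∈ τ_X ✓.
  U = {I, J, K, L}: f^{-1}(U) = {p1, p2} ∈ τ_X ✓.
Every preimage lies in τ_X, so f IS continuous.


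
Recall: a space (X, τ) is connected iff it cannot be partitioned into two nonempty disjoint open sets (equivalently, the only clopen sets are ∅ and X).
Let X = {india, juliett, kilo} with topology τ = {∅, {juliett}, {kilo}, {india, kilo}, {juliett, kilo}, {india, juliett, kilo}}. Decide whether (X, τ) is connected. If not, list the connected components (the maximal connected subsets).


(X, τ) is disconnected; components = [{juliett}, {india, kilo}].

Find clopen sets (U ∈ τ with X ∖ U ∈ τ):
  U = ∅, X ∖ U = {india, juliett, kilo} — both open, so U is clopen.
  U = {juliett}, X ∖ U = {india, kilo} — both open, so U is clopen.
  U = {india, kilo}, X ∖ U = {juliett} — both open, so U is clopen.
  U = {india, juliett, kilo}, X ∖ U = ∅ — both open, so U is clopen.
Nontrivial clopen(s) exist: e.g. {juliett}. So (X, τ) is disconnected.
Compute connected components by grouping points that agree on all clopens:
  component: {juliett}
  component: {india, kilo}


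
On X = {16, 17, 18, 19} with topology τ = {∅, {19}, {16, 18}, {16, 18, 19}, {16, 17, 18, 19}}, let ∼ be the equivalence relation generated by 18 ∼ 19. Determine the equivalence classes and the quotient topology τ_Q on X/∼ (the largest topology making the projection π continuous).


X/∼ = {[16], [17], [18=19]}; |τ_Q| = 3.

Equivalence classes: [16], [17], [18=19].
Quotient map π: X → X/∼ sends 16 ↦ [16], 17 ↦ [17], 18 ↦ [18=19], 19 ↦ [18=19].
For each subset V ⊆ X/∼, compute π^{-1}(V) ⊆ X and check whether π^{-1}(V) ∈ τ. V is open in τ_Q iff π^{-1}(V) ∈ τ.
  V = {}: π^{-1}(V) = ∅ ∈ τ ✓.
  V = {[16]}: π^{-1}(V) = {16} ∉ τ ✗.
  V = {[17]}: π^{-1}(V) = {17} ∉ τ ✗.
  V = {[16], [17]}: π^{-1}(V) = {16, 17} ∉ τ ✗.
  V = {[18=19]}: π^{-1}(V) = {18, 19} ∉ τ ✗.
  V = {[16], [18=19]}: π^{-1}(V) = {16, 18, 19} ∈ τ ✓.
  V = {[17], [18=19]}: π^{-1}(V) = {17, 18, 19} ∉ τ ✗.
  V = {[16], [17], [18=19]}: π^{-1}(V) = {16, 17, 18, 19} ∈ τ ✓.
Open sets in the quotient: τ_Q = {{}, {[16], [18=19]}, {[16], [17], [18=19]}} (3 elements).


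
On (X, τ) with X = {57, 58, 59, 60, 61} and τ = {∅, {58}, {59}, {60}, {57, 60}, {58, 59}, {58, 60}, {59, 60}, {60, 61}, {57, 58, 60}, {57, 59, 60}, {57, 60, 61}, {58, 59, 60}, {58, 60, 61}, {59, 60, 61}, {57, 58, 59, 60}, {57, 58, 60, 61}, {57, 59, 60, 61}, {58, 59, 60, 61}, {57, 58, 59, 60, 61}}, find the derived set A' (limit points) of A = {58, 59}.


A' = ∅

For each x ∈ X, list the open sets U ∈ τ with x ∈ U, then check whether U ∩ (A ∖ {x}) ≠ ∅ for every such U.
  x = 57: open {57, 60} ∋ x has {57, 60} ∩ (A ∖ {57}) = ∅, so x is NOT a limit point.
  x = 58: open {58} ∋ x has {58} ∩ (A ∖ {58}) = ∅, so x is NOT a limit point.
  x = 59: open {59} ∋ x has {59} ∩ (A ∖ {59}) = ∅, so x is NOT a limit point.
  x = 60: open {60} ∋ x has {60} ∩ (A ∖ {60}) = ∅, so x is NOT a limit point.
  x = 61: open {60, 61} ∋ x has {60, 61} ∩ (A ∖ {61}) = ∅, so x is NOT a limit point.
Collecting: A' = ∅.


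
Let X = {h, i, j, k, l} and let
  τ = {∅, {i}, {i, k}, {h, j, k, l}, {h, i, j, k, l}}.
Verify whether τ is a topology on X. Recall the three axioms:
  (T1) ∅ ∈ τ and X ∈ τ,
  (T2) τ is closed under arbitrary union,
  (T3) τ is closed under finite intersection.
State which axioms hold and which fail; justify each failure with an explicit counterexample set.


τ is NOT a topology on X.

Axiom (T1): ∅ ∈ τ? Yes; X ∈ τ? Yes.
Axiom (T2/T3): check pairwise unions and intersections of members of τ.
Counterexample for (T3): {i, k} ∩ {h, j, k, l} = {k} ∉ τ. Therefore τ is NOT a topology.


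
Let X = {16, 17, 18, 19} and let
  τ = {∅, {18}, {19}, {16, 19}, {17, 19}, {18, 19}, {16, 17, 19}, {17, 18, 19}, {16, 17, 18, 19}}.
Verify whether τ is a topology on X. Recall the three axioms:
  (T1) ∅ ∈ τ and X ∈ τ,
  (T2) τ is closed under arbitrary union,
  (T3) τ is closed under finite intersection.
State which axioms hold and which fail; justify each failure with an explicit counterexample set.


τ is NOT a topology on X.

Axiom (T1): ∅ ∈ τ? Yes; X ∈ τ? Yes.
Axiom (T2/T3): check pairwise unions and intersections of members of τ.
Counterexample for (T2): {18} ∪ {16, 19} = {16, 18, 19} ∉ τ. Therefore τ is NOT a topology.


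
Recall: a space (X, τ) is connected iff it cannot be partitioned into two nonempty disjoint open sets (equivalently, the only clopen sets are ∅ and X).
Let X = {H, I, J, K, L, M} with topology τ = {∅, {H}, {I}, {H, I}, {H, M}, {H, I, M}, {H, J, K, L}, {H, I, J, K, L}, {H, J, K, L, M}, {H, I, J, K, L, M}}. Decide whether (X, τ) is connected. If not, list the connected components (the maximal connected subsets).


(X, τ) is disconnected; components = [{I}, {H, J, K, L, M}].

Find clopen sets (U ∈ τ with X ∖ U ∈ τ):
  U = ∅, X ∖ U = {H, I, J, K, L, M} — both open, so U is clopen.
  U = {I}, X ∖ U = {H, J, K, L, M} — both open, so U is clopen.
  U = {H, J, K, L, M}, X ∖ U = {I} — both open, so U is clopen.
  U = {H, I, J, K, L, M}, X ∖ U = ∅ — both open, so U is clopen.
Nontrivial clopen(s) exist: e.g. {H, J, K, L, M}. So (X, τ) is disconnected.
Compute connected components by grouping points that agree on all clopens:
  component: {I}
  component: {H, J, K, L, M}


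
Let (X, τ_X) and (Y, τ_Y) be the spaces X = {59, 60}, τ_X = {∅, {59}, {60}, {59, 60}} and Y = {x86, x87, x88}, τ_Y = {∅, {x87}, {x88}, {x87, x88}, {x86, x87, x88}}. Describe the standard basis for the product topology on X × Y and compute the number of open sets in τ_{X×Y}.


Basis B = {∅ × ∅, {59} × {x87}, {59} × {x88}, {60} × {x87}, {60} × {x88}, {59} × {x87, x88}, {59, 60} × {x87}, {59, 60} × {x88}, {60} × {x87, x88}, {59} × {x86, x87, x88}, {60} × {x86, x87, x88}, {59, 60} × {x87, x88}, {59, 60} × {x86, x87, x88}}; |τ_{X×Y}| = 25.

Enumerate products U × V with U ∈ τ_X, V ∈ τ_Y (deduplicated):
  ∅ × ∅ = {} (∅)
  {59} × {x87} = {(59,x87)}
  {59} × {x88} = {(59,x88)}
  {60} × {x87} = {(60,x87)}
  {60} × {x88} = {(60,x88)}
  {59} × {x87, x88} = {(59,x87), (59,x88)}
  {59, 60} × {x87} = {(59,x87), (60,x87)}
  {59, 60} × {x88} = {(59,x88), (60,x88)}
  {60} × {x87, x88} = {(60,x87), (60,x88)}
  {59} × {x86, x87, x88} = {(59,x86), (59,x87), (59,x88)}
  {60} × {x86, x87, x88} = {(60,x86), (60,x87), (60,x88)}
  {59, 60} × {x87, x88} = {(59,x87), (59,x88), (60,x87), (60,x88)}
  {59, 60} × {x86, x87, x88} = {(59,x86), (59,x87), (59,x88), (60,x86), (60,x87), (60,x88)}
These 13 distinct sets form the basis B.
Close under arbitrary unions to get τ_{X×Y}; counting gives |τ_{X×Y}| = 25.


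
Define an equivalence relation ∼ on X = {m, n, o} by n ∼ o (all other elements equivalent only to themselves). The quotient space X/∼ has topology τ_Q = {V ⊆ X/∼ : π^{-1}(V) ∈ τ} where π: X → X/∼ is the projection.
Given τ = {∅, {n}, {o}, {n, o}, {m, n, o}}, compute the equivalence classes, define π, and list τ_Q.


X/∼ = {[m], [n=o]}; |τ_Q| = 3.

Equivalence classes: [m], [n=o].
Quotient map π: X → X/∼ sends m ↦ [m], n ↦ [n=o], o ↦ [n=o].
For each subset V ⊆ X/∼, compute π^{-1}(V) ⊆ X and check whether π^{-1}(V) ∈ τ. V is open in τ_Q iff π^{-1}(V) ∈ τ.
  V = {}: π^{-1}(V) = ∅ ∈ τ ✓.
  V = {[m]}: π^{-1}(V) = {m} ∉ τ ✗.
  V = {[n=o]}: π^{-1}(V) = {n, o} ∈ τ ✓.
  V = {[m], [n=o]}: π^{-1}(V) = {m, n, o} ∈ τ ✓.
Open sets in the quotient: τ_Q = {{}, {[n=o]}, {[m], [n=o]}} (3 elements).


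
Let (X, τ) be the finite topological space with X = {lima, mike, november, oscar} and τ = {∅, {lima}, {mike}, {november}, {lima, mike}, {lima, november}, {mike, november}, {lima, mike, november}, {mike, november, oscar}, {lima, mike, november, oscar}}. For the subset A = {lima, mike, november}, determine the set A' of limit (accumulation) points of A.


A' = {oscar}

For each x ∈ X, list the open sets U ∈ τ with x ∈ U, then check whether U ∩ (A ∖ {x}) ≠ ∅ for every such U.
  x = lima: open {lima} ∋ x has {lima} ∩ (A ∖ {lima}) = ∅, so x is NOT a limit point.
  x = mike: open {mike} ∋ x has {mike} ∩ (A ∖ {mike}) = ∅, so x is NOT a limit point.
  x = november: open {november} ∋ x has {november} ∩ (A ∖ {november}) = ∅, so x is NOT a limit point.
  x = oscar: opens ∋ x are {mike, november, oscar}, {lima, mike, november, oscar}; each meets A ∖ {oscar}, so x IS a limit point.
Collecting: A' = {oscar}.


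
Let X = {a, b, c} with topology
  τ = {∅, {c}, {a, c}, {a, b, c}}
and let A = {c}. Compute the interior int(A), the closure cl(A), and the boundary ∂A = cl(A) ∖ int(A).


int(A) = {c}, cl(A) = {a, b, c}, ∂A = {a, b}.

Closed sets in (X, τ) are complements of opens:
  closed(X, τ) = {∅, {b}, {a, b}, {a, b, c}}.
int(A) = ⋃ {U ∈ τ : U ⊆ A}. Opens contained in A: ∅, {c}.
Taking the union of these: int(A) = {c}.
cl(A) = ⋂ {C closed : A ⊆ C}. Closed sets containing A: {a, b, c}.
Intersecting these: cl(A) = {a, b, c}.
∂A = cl(A) ∖ int(A) = {a, b, c} ∖ {c} = {a, b}.


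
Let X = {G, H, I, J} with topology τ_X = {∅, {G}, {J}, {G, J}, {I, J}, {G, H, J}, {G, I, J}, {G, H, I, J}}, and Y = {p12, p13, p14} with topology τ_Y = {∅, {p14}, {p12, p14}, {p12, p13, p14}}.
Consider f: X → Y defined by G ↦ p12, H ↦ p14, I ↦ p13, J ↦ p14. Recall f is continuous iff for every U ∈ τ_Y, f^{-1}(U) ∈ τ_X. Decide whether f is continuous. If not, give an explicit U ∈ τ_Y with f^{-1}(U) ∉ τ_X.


f is NOT continuous.

Compute f^{-1}(U) for each U ∈ τ_Y:
  U = ∅: f^{-1}(U) = ∅ ∈ τ_X ✓.
  U = {p14}: f^{-1}(U) = {H, J} ∉ τ_X ✗.
  U = {p12, p14}: f^{-1}(U) = {G, H, J} ∈ τ_X ✓.
  U = {p12, p13, p14}: f^{-1}(U) = {G, H, I, J} ∈ τ_X ✓.
Found U = {p14} with f^{-1}(U) = {H, J} not in τ_X. Therefore f is NOT continuous.


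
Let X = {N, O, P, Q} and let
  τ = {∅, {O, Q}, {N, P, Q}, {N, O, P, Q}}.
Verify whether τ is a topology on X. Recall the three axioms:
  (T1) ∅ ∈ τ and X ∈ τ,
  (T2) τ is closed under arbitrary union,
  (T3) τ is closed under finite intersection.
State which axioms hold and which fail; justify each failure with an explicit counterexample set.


τ is NOT a topology on X.

Axiom (T1): ∅ ∈ τ? Yes; X ∈ τ? Yes.
Axiom (T2/T3): check pairwise unions and intersections of members of τ.
Counterexample for (T3): {O, Q} ∩ {N, P, Q} = {Q} ∉ τ. Therefore τ is NOT a topology.


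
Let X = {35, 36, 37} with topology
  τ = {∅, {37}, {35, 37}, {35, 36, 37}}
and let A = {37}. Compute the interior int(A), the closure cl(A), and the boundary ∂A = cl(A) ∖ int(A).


int(A) = {37}, cl(A) = {35, 36, 37}, ∂A = {35, 36}.

Closed sets in (X, τ) are complements of opens:
  closed(X, τ) = {∅, {36}, {35, 36}, {35, 36, 37}}.
int(A) = ⋃ {U ∈ τ : U ⊆ A}. Opens contained in A: ∅, {37}.
Taking the union of these: int(A) = {37}.
cl(A) = ⋂ {C closed : A ⊆ C}. Closed sets containing A: {35, 36, 37}.
Intersecting these: cl(A) = {35, 36, 37}.
∂A = cl(A) ∖ int(A) = {35, 36, 37} ∖ {37} = {35, 36}.


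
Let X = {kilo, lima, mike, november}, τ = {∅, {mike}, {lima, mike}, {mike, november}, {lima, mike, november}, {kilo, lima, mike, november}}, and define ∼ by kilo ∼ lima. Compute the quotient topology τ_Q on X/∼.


X/∼ = {[kilo=lima], [mike], [november]}; |τ_Q| = 4.

Equivalence classes: [kilo=lima], [mike], [november].
Quotient map π: X → X/∼ sends kilo ↦ [kilo=lima], lima ↦ [kilo=lima], mike ↦ [mike], november ↦ [november].
For each subset V ⊆ X/∼, compute π^{-1}(V) ⊆ X and check whether π^{-1}(V) ∈ τ. V is open in τ_Q iff π^{-1}(V) ∈ τ.
  V = {}: π^{-1}(V) = ∅ ∈ τ ✓.
  V = {[kilo=lima]}: π^{-1}(V) = {kilo, lima} ∉ τ ✗.
  V = {[mike]}: π^{-1}(V) = {mike} ∈ τ ✓.
  V = {[kilo=lima], [mike]}: π^{-1}(V) = {kilo, lima, mike} ∉ τ ✗.
  V = {[november]}: π^{-1}(V) = {november} ∉ τ ✗.
  V = {[kilo=lima], [november]}: π^{-1}(V) = {kilo, lima, november} ∉ τ ✗.
  V = {[mike], [november]}: π^{-1}(V) = {mike, november} ∈ τ ✓.
  V = {[kilo=lima], [mike], [november]}: π^{-1}(V) = {kilo, lima, mike, november} ∈ τ ✓.
Open sets in the quotient: τ_Q = {{}, {[mike]}, {[mike], [november]}, {[kilo=lima], [mike], [november]}} (4 elements).


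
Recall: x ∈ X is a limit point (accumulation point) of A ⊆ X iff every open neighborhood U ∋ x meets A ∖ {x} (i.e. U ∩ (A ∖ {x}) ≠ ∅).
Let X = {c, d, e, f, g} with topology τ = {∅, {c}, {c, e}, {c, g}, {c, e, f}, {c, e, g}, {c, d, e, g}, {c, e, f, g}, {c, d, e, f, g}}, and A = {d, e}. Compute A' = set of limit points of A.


A' = {d, f}

For each x ∈ X, list the open sets U ∈ τ with x ∈ U, then check whether U ∩ (A ∖ {x}) ≠ ∅ for every such U.
  x = c: open {c} ∋ x has {c} ∩ (A ∖ {c}) = ∅, so x is NOT a limit point.
  x = d: opens ∋ x are {c, d, e, g}, {c, d, e, f, g}; each meets A ∖ {d}, so x IS a limit point.
  x = e: open {c, e} ∋ x has {c, e} ∩ (A ∖ {e}) = ∅, so x is NOT a limit point.
  x = f: opens ∋ x are {c, e, f}, {c, e, f, g}, {c, d, e, f, g}; each meets A ∖ {f}, so x IS a limit point.
  x = g: open {c, g} ∋ x has {c, g} ∩ (A ∖ {g}) = ∅, so x is NOT a limit point.
Collecting: A' = {d, f}.


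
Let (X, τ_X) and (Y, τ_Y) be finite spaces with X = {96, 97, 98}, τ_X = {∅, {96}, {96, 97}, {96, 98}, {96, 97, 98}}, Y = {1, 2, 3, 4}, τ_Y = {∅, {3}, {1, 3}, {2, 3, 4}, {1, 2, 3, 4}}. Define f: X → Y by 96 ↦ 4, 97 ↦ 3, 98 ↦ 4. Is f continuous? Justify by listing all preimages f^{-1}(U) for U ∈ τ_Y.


f is NOT continuous.

Compute f^{-1}(U) for each U ∈ τ_Y:
  U = ∅: f^{-1}(U) = ∅ ∈ τ_X ✓.
  U = {3}: f^{-1}(U) = {97} ∉ τ_X ✗.
  U = {1, 3}: f^{-1}(U) = {97} ∉ τ_X ✗.
  U = {2, 3, 4}: f^{-1}(U) = {96, 97, 98} ∈ τ_X ✓.
  U = {1, 2, 3, 4}: f^{-1}(U) = {96, 97, 98} ∈ τ_X ✓.
Found U = {3} with f^{-1}(U) = {97} not in τ_X. Therefore f is NOT continuous.


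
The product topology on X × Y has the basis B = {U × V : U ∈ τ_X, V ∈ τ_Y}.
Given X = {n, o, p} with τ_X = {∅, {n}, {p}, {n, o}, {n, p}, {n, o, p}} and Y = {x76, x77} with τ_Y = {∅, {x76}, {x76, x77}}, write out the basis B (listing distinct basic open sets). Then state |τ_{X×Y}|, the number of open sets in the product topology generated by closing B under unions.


Basis B = {∅ × ∅, {n} × {x76}, {p} × {x76}, {n} × {x76, x77}, {n, o} × {x76}, {n, p} × {x76}, {p} × {x76, x77}, {n, o, p} × {x76}, {n, o} × {x76, x77}, {n, p} × {x76, x77}, {n, o, p} × {x76, x77}}; |τ_{X×Y}| = 18.

Enumerate products U × V with U ∈ τ_X, V ∈ τ_Y (deduplicated):
  ∅ × ∅ = {} (∅)
  {n} × {x76} = {(n,x76)}
  {p} × {x76} = {(p,x76)}
  {n} × {x76, x77} = {(n,x76), (n,x77)}
  {n, o} × {x76} = {(n,x76), (o,x76)}
  {n, p} × {x76} = {(n,x76), (p,x76)}
  {p} × {x76, x77} = {(p,x76), (p,x77)}
  {n, o, p} × {x76} = {(n,x76), (o,x76), (p,x76)}
  {n, o} × {x76, x77} = {(n,x76), (n,x77), (o,x76), (o,x77)}
  {n, p} × {x76, x77} = {(n,x76), (n,x77), (p,x76), (p,x77)}
  {n, o, p} × {x76, x77} = {(n,x76), (n,x77), (o,x76), (o,x77), (p,x76), (p,x77)}
These 11 distinct sets form the basis B.
Close under arbitrary unions to get τ_{X×Y}; counting gives |τ_{X×Y}| = 18.


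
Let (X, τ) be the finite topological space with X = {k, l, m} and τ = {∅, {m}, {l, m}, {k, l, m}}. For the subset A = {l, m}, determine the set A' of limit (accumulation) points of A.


A' = {k, l}

For each x ∈ X, list the open sets U ∈ τ with x ∈ U, then check whether U ∩ (A ∖ {x}) ≠ ∅ for every such U.
  x = k: opens ∋ x are {k, l, m}; each meets A ∖ {k}, so x IS a limit point.
  x = l: opens ∋ x are {l, m}, {k, l, m}; each meets A ∖ {l}, so x IS a limit point.
  x = m: open {m} ∋ x has {m} ∩ (A ∖ {m}) = ∅, so x is NOT a limit point.
Collecting: A' = {k, l}.


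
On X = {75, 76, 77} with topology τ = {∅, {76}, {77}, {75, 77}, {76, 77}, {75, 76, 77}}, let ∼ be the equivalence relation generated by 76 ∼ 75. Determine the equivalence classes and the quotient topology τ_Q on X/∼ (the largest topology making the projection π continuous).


X/∼ = {[75=76], [77]}; |τ_Q| = 3.

Equivalence classes: [75=76], [77].
Quotient map π: X → X/∼ sends 75 ↦ [75=76], 76 ↦ [75=76], 77 ↦ [77].
For each subset V ⊆ X/∼, compute π^{-1}(V) ⊆ X and check whether π^{-1}(V) ∈ τ. V is open in τ_Q iff π^{-1}(V) ∈ τ.
  V = {}: π^{-1}(V) = ∅ ∈ τ ✓.
  V = {[75=76]}: π^{-1}(V) = {75, 76} ∉ τ ✗.
  V = {[77]}: π^{-1}(V) = {77} ∈ τ ✓.
  V = {[75=76], [77]}: π^{-1}(V) = {75, 76, 77} ∈ τ ✓.
Open sets in the quotient: τ_Q = {{}, {[77]}, {[75=76], [77]}} (3 elements).


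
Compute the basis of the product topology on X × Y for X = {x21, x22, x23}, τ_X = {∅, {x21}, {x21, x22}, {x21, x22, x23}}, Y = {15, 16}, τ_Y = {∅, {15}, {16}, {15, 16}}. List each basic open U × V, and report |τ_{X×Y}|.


Basis B = {∅ × ∅, {x21} × {15}, {x21} × {16}, {x21} × {15, 16}, {x21, x22} × {15}, {x21, x22} × {16}, {x21, x22, x23} × {15}, {x21, x22, x23} × {16}, {x21, x22} × {15, 16}, {x21, x22, x23} × {15, 16}}; |τ_{X×Y}| = 16.

Enumerate products U × V with U ∈ τ_X, V ∈ τ_Y (deduplicated):
  ∅ × ∅ = {} (∅)
  {x21} × {15} = {(x21,15)}
  {x21} × {16} = {(x21,16)}
  {x21} × {15, 16} = {(x21,15), (x21,16)}
  {x21, x22} × {15} = {(x21,15), (x22,15)}
  {x21, x22} × {16} = {(x21,16), (x22,16)}
  {x21, x22, x23} × {15} = {(x21,15), (x22,15), (x23,15)}
  {x21, x22, x23} × {16} = {(x21,16), (x22,16), (x23,16)}
  {x21, x22} × {15, 16} = {(x21,15), (x21,16), (x22,15), (x22,16)}
  {x21, x22, x23} × {15, 16} = {(x21,15), (x21,16), (x22,15), (x22,16), (x23,15), (x23,16)}
These 10 distinct sets form the basis B.
Close under arbitrary unions to get τ_{X×Y}; counting gives |τ_{X×Y}| = 16.


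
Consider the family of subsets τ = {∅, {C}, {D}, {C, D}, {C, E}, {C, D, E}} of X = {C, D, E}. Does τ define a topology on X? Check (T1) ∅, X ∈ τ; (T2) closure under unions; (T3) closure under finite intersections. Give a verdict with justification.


τ IS a topology on X.

Axiom (T1): ∅ ∈ τ? Yes; X ∈ τ? Yes.
Axiom (T2/T3): check pairwise unions and intersections of members of τ.
All pairwise intersections and unions checked — each lies in τ. Therefore τ satisfies (T1), (T2), (T3): it IS a topology on X.


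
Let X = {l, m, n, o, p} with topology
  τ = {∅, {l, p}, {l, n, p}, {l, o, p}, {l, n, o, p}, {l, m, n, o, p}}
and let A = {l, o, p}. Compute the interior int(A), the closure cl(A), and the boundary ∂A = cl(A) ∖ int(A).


int(A) = {l, o, p}, cl(A) = {l, m, n, o, p}, ∂A = {m, n}.

Closed sets in (X, τ) are complements of opens:
  closed(X, τ) = {∅, {m}, {m, n}, {m, o}, {m, n, o}, {l, m, n, o, p}}.
int(A) = ⋃ {U ∈ τ : U ⊆ A}. Opens contained in A: ∅, {l, p}, {l, o, p}.
Taking the union of these: int(A) = {l, o, p}.
cl(A) = ⋂ {C closed : A ⊆ C}. Closed sets containing A: {l, m, n, o, p}.
Intersecting these: cl(A) = {l, m, n, o, p}.
∂A = cl(A) ∖ int(A) = {l, m, n, o, p} ∖ {l, o, p} = {m, n}.


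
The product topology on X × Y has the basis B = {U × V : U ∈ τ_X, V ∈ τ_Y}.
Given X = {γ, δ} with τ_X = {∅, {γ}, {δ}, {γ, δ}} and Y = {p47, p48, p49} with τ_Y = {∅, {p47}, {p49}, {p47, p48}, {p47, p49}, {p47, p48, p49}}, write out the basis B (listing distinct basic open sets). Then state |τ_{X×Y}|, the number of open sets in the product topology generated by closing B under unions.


Basis B = {∅ × ∅, {γ} × {p47}, {γ} × {p49}, {δ} × {p47}, {δ} × {p49}, {γ} × {p47, p48}, {γ} × {p47, p49}, {γ, δ} × {p47}, {γ, δ} × {p49}, {δ} × {p47, p48}, {δ} × {p47, p49}, {γ} × {p47, p48, p49}, {δ} × {p47, p48, p49}, {γ, δ} × {p47, p48}, {γ, δ} × {p47, p49}, {γ, δ} × {p47, p48, p49}}; |τ_{X×Y}| = 36.

Enumerate products U × V with U ∈ τ_X, V ∈ τ_Y (deduplicated):
  ∅ × ∅ = {} (∅)
  {γ} × {p47} = {(γ,p47)}
  {γ} × {p49} = {(γ,p49)}
  {δ} × {p47} = {(δ,p47)}
  {δ} × {p49} = {(δ,p49)}
  {γ} × {p47, p48} = {(γ,p47), (γ,p48)}
  {γ} × {p47, p49} = {(γ,p47), (γ,p49)}
  {γ, δ} × {p47} = {(γ,p47), (δ,p47)}
  {γ, δ} × {p49} = {(γ,p49), (δ,p49)}
  {δ} × {p47, p48} = {(δ,p47), (δ,p48)}
  {δ} × {p47, p49} = {(δ,p47), (δ,p49)}
  {γ} × {p47, p48, p49} = {(γ,p47), (γ,p48), (γ,p49)}
  {δ} × {p47, p48, p49} = {(δ,p47), (δ,p48), (δ,p49)}
  {γ, δ} × {p47, p48} = {(γ,p47), (γ,p48), (δ,p47), (δ,p48)}
  {γ, δ} × {p47, p49} = {(γ,p47), (γ,p49), (δ,p47), (δ,p49)}
  {γ, δ} × {p47, p48, p49} = {(γ,p47), (γ,p48), (γ,p49), (δ,p47), (δ,p48), (δ,p49)}
These 16 distinct sets form the basis B.
Close under arbitrary unions to get τ_{X×Y}; counting gives |τ_{X×Y}| = 36.


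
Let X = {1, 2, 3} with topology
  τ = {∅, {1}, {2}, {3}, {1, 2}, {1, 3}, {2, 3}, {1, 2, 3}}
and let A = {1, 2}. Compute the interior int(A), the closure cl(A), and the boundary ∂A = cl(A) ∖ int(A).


int(A) = {1, 2}, cl(A) = {1, 2}, ∂A = ∅.

Closed sets in (X, τ) are complements of opens:
  closed(X, τ) = {∅, {1}, {2}, {3}, {1, 2}, {1, 3}, {2, 3}, {1, 2, 3}}.
int(A) = ⋃ {U ∈ τ : U ⊆ A}. Opens contained in A: ∅, {1}, {2}, {1, 2}.
Taking the union of these: int(A) = {1, 2}.
cl(A) = ⋂ {C closed : A ⊆ C}. Closed sets containing A: {1, 2}, {1, 2, 3}.
Intersecting these: cl(A) = {1, 2}.
∂A = cl(A) ∖ int(A) = {1, 2} ∖ {1, 2} = ∅.


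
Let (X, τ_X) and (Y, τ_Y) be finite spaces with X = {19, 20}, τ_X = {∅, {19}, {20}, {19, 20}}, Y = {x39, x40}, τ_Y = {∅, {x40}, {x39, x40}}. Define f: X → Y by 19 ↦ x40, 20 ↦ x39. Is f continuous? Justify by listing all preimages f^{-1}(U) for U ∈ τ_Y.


f IS continuous.

Compute f^{-1}(U) for each U ∈ τ_Y:
  U = ∅: f^{-1}(U) = ∅ ∈ τ_X ✓.
  U = {x40}: f^{-1}(U) = {19} ∈ τ_X ✓.
  U = {x39, x40}: f^{-1}(U) = {19, 20} ∈ τ_X ✓.
Every preimage lies in τ_X, so f IS continuous.


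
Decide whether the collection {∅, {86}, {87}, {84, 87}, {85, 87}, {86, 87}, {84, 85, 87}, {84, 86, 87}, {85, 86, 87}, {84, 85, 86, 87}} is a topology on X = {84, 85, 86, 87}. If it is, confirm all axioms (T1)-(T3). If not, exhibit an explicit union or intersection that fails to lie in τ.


τ IS a topology on X.

Axiom (T1): ∅ ∈ τ? Yes; X ∈ τ? Yes.
Axiom (T2/T3): check pairwise unions and intersections of members of τ.
All pairwise intersections and unions checked — each lies in τ. Therefore τ satisfies (T1), (T2), (T3): it IS a topology on X.


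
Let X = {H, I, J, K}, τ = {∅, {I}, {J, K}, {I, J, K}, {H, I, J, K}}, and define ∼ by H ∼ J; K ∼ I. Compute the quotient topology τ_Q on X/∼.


X/∼ = {[H=J], [I=K]}; |τ_Q| = 2.

Equivalence classes: [H=J], [I=K].
Quotient map π: X → X/∼ sends H ↦ [H=J], I ↦ [I=K], J ↦ [H=J], K ↦ [I=K].
For each subset V ⊆ X/∼, compute π^{-1}(V) ⊆ X and check whether π^{-1}(V) ∈ τ. V is open in τ_Q iff π^{-1}(V) ∈ τ.
  V = {}: π^{-1}(V) = ∅ ∈ τ ✓.
  V = {[H=J]}: π^{-1}(V) = {H, J} ∉ τ ✗.
  V = {[I=K]}: π^{-1}(V) = {I, K} ∉ τ ✗.
  V = {[H=J], [I=K]}: π^{-1}(V) = {H, I, J, K} ∈ τ ✓.
Open sets in the quotient: τ_Q = {{}, {[H=J], [I=K]}} (2 elements).


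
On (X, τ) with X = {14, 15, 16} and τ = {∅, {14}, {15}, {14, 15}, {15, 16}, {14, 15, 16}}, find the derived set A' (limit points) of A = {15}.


A' = {16}

For each x ∈ X, list the open sets U ∈ τ with x ∈ U, then check whether U ∩ (A ∖ {x}) ≠ ∅ for every such U.
  x = 14: open {14} ∋ x has {14} ∩ (A ∖ {14}) = ∅, so x is NOT a limit point.
  x = 15: open {15} ∋ x has {15} ∩ (A ∖ {15}) = ∅, so x is NOT a limit point.
  x = 16: opens ∋ x are {15, 16}, {14, 15, 16}; each meets A ∖ {16}, so x IS a limit point.
Collecting: A' = {16}.


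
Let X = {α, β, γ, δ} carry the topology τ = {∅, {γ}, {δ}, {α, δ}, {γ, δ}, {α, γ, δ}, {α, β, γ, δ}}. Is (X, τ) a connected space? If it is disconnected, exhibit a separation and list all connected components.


(X, τ) is connected.

Find clopen sets (U ∈ τ with X ∖ U ∈ τ):
  U = ∅, X ∖ U = {α, β, γ, δ} — both open, so U is clopen.
  U = {α, β, γ, δ}, X ∖ U = ∅ — both open, so U is clopen.
Only trivial clopens (∅ and X) exist, so (X, τ) is connected.
Compute connected components by grouping points that agree on all clopens:
  component: {α, β, γ, δ}


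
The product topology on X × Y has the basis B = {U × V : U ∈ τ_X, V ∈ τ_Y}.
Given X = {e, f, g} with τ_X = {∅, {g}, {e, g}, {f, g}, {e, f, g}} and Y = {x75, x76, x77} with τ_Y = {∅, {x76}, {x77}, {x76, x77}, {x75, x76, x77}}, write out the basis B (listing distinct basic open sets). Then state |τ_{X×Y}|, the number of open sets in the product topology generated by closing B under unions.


Basis B = {∅ × ∅, {g} × {x76}, {g} × {x77}, {e, g} × {x76}, {e, g} × {x77}, {f, g} × {x76}, {f, g} × {x77}, {g} × {x76, x77}, {e, f, g} × {x76}, {e, f, g} × {x77}, {g} × {x75, x76, x77}, {e, g} × {x76, x77}, {f, g} × {x76, x77}, {e, g} × {x75, x76, x77}, {e, f, g} × {x76, x77}, {f, g} × {x75, x76, x77}, {e, f, g} × {x75, x76, x77}}; |τ_{X×Y}| = 50.

Enumerate products U × V with U ∈ τ_X, V ∈ τ_Y (deduplicated):
  ∅ × ∅ = {} (∅)
  {g} × {x76} = {(g,x76)}
  {g} × {x77} = {(g,x77)}
  {e, g} × {x76} = {(e,x76), (g,x76)}
  {e, g} × {x77} = {(e,x77), (g,x77)}
  {f, g} × {x76} = {(f,x76), (g,x76)}
  {f, g} × {x77} = {(f,x77), (g,x77)}
  {g} × {x76, x77} = {(g,x76), (g,x77)}
  {e, f, g} × {x76} = {(e,x76), (f,x76), (g,x76)}
  {e, f, g} × {x77} = {(e,x77), (f,x77), (g,x77)}
  {g} × {x75, x76, x77} = {(g,x75), (g,x76), (g,x77)}
  {e, g} × {x76, x77} = {(e,x76), (e,x77), (g,x76), (g,x77)}
  {f, g} × {x76, x77} = {(f,x76), (f,x77), (g,x76), (g,x77)}
  {e, g} × {x75, x76, x77} = {(e,x75), (e,x76), (e,x77), (g,x75), (g,x76), (g,x77)}
  {e, f, g} × {x76, x77} = {(e,x76), (e,x77), (f,x76), (f,x77), (g,x76), (g,x77)}
  {f, g} × {x75, x76, x77} = {(f,x75), (f,x76), (f,x77), (g,x75), (g,x76), (g,x77)}
  {e, f, g} × {x75, x76, x77} = {(e,x75), (e,x76), (e,x77), (f,x75), (f,x76), (f,x77), (g,x75), (g,x76), (g,x77)}
These 17 distinct sets form the basis B.
Close under arbitrary unions to get τ_{X×Y}; counting gives |τ_{X×Y}| = 50.


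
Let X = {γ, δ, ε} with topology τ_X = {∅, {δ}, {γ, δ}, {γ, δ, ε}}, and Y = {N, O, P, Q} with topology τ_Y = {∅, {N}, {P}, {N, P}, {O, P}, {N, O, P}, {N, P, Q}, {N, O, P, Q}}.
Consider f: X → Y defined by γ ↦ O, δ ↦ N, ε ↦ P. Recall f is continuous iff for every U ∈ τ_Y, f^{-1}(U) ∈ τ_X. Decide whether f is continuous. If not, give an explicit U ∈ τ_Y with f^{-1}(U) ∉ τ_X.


f is NOT continuous.

Compute f^{-1}(U) for each U ∈ τ_Y:
  U = ∅: f^{-1}(U) = ∅ ∈ τ_X ✓.
  U = {N}: f^{-1}(U) = {δ} ∈ τ_X ✓.
  U = {P}: f^{-1}(U) = {ε} ∉ τ_X ✗.
  U = {N, P}: f^{-1}(U) = {δ, ε} ∉ τ_X ✗.
  U = {O, P}: f^{-1}(U) = {γ, ε} ∉ τ_X ✗.
  U = {N, O, P}: f^{-1}(U) = {γ, δ, ε} ∈ τ_X ✓.
  U = {N, P, Q}: f^{-1}(U) = {δ, ε} ∉ τ_X ✗.
  U = {N, O, P, Q}: f^{-1}(U) = {γ, δ, ε} ∈ τ_X ✓.
Found U = {P} with f^{-1}(U) = {ε} not in τ_X. Therefore f is NOT continuous.


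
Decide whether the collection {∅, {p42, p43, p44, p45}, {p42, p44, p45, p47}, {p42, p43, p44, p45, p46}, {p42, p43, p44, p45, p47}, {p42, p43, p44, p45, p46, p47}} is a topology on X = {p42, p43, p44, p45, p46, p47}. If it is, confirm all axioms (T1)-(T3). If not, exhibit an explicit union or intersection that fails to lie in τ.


τ is NOT a topology on X.

Axiom (T1): ∅ ∈ τ? Yes; X ∈ τ? Yes.
Axiom (T2/T3): check pairwise unions and intersections of members of τ.
Counterexample for (T3): {p42, p43, p44, p45} ∩ {p42, p44, p45, p47} = {p42, p44, p45} ∉ τ. Therefore τ is NOT a topology.


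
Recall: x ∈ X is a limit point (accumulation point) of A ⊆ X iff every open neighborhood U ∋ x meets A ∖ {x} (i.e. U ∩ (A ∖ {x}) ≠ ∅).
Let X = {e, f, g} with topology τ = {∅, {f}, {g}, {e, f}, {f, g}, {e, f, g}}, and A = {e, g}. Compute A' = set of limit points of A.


A' = ∅

For each x ∈ X, list the open sets U ∈ τ with x ∈ U, then check whether U ∩ (A ∖ {x}) ≠ ∅ for every such U.
  x = e: open {e, f} ∋ x has {e, f} ∩ (A ∖ {e}) = ∅, so x is NOT a limit point.
  x = f: open {f} ∋ x has {f} ∩ (A ∖ {f}) = ∅, so x is NOT a limit point.
  x = g: open {g} ∋ x has {g} ∩ (A ∖ {g}) = ∅, so x is NOT a limit point.
Collecting: A' = ∅.
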